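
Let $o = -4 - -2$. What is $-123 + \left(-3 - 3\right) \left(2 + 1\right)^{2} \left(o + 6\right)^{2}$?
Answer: $-987$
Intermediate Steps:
$o = -2$ ($o = -4 + 2 = -2$)
$-123 + \left(-3 - 3\right) \left(2 + 1\right)^{2} \left(o + 6\right)^{2} = -123 + \left(-3 - 3\right) \left(2 + 1\right)^{2} \left(-2 + 6\right)^{2} = -123 + - 6 \cdot 3^{2} \cdot 4^{2} = -123 + \left(-6\right) 9 \cdot 16 = -123 - 864 = -987$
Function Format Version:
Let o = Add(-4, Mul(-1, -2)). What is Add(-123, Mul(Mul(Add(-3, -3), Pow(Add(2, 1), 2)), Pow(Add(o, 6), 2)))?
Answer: -987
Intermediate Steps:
o = -2 (o = Add(-4, 2) = -2)
Add(-123, Mul(Mul(Add(-3, -3), Pow(Add(2, 1), 2)), Pow(Add(o, 6), 2))) = Add(-123, Mul(Mul(Add(-3, -3), Pow(Add(2, 1), 2)), Pow(Add(-2, 6), 2))) = Add(-123, Mul(Mul(-6, Pow(3, 2)), Pow(4, 2))) = Add(-123, Mul(Mul(-6, 9), 16)) = Add(-123, Mul(-54, 16)) = Add(-123, -864) = -987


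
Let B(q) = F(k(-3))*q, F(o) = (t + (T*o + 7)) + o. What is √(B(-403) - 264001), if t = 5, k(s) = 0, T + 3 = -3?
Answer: I*√268837 ≈ 518.5*I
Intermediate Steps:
T = -6 (T = -3 - 3 = -6)
F(o) = 12 - 5*o (F(o) = (5 + (-6*o + 7)) + o = (5 + (7 - 6*o)) + o = (12 - 6*o) + o = 12 - 5*o)
B(q) = 12*q (B(q) = (12 - 5*0)*q = (12 + 0)*q = 12*q)
√(B(-403) - 264001) = √(12*(-403) - 264001) = √(-4836 - 264001) = √(-268837) = I*√268837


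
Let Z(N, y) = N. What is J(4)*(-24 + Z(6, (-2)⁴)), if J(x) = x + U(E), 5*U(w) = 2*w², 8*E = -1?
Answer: -5769/80 ≈ -72.113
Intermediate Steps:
E = -⅛ (E = (⅛)*(-1) = -⅛ ≈ -0.12500)
U(w) = 2*w²/5 (U(w) = (2*w²)/5 = 2*w²/5)
J(x) = 1/160 + x (J(x) = x + 2*(-⅛)²/5 = x + (⅖)*(1/64) = x + 1/160 = 1/160 + x)
J(4)*(-24 + Z(6, (-2)⁴)) = (1/160 + 4)*(-24 + 6) = (641/160)*(-18) = -5769/80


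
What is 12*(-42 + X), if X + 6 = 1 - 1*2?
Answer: -588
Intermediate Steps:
X = -7 (X = -6 + (1 - 1*2) = -6 + (1 - 2) = -6 - 1 = -7)
12*(-42 + X) = 12*(-42 - 7) = 12*(-49) = -588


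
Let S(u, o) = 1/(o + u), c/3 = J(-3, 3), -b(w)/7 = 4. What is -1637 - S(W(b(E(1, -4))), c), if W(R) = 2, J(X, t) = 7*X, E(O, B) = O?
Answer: -99856/61 ≈ -1637.0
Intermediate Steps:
b(w) = -28 (b(w) = -7*4 = -28)
c = -63 (c = 3*(7*(-3)) = 3*(-21) = -63)
-1637 - S(W(b(E(1, -4))), c) = -1637 - 1/(-63 + 2) = -1637 - 1/(-61) = -1637 - 1*(-1/61) = -1637 + 1/61 = -99856/61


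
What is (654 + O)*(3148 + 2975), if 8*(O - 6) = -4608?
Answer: 514332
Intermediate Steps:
O = -570 (O = 6 + (1/8)*(-4608) = 6 - 576 = -570)
(654 + O)*(3148 + 2975) = (654 - 570)*(3148 + 2975) = 84*6123 = 514332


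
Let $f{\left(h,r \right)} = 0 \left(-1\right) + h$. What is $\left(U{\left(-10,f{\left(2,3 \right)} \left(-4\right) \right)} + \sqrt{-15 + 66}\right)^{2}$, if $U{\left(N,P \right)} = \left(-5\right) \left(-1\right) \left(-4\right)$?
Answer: $\left(20 - \sqrt{51}\right)^{2} \approx 165.34$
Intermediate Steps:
$f{\left(h,r \right)} = h$ ($f{\left(h,r \right)} = 0 + h = h$)
$U{\left(N,P \right)} = -20$ ($U{\left(N,P \right)} = 5 \left(-4\right) = -20$)
$\left(U{\left(-10,f{\left(2,3 \right)} \left(-4\right) \right)} + \sqrt{-15 + 66}\right)^{2} = \left(-20 + \sqrt{-15 + 66}\right)^{2} = \left(-20 + \sqrt{51}\right)^{2}$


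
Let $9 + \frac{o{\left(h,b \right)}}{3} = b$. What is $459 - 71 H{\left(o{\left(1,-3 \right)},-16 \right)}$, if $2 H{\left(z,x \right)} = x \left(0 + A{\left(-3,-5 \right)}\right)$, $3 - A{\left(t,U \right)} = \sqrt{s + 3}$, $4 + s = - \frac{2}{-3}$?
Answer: $2163 - \frac{568 i \sqrt{3}}{3} \approx 2163.0 - 327.94 i$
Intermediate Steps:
$o{\left(h,b \right)} = -27 + 3 b$
$s = - \frac{10}{3}$ ($s = -4 - \frac{2}{-3} = -4 - - \frac{2}{3} = -4 + \frac{2}{3} = - \frac{10}{3} \approx -3.3333$)
$A{\left(t,U \right)} = 3 - \frac{i \sqrt{3}}{3}$ ($A{\left(t,U \right)} = 3 - \sqrt{- \frac{10}{3} + 3} = 3 - \sqrt{- \frac{1}{3}} = 3 - \frac{i \sqrt{3}}{3}$)
$H{\left(z,x \right)} = \frac{x \left(3 - \frac{i \sqrt{3}}{3}\right)}{2}$ ($H{\left(z,x \right)} = \frac{x \left(0 + \left(3 - \frac{i \sqrt{3}}{3}\right)\right)}{2} = \frac{x \left(3 - \frac{i \sqrt{3}}{3}\right)}{2}$)
$459 - 71 H{\left(o{\left(1,-3 \right)},-16 \right)} = 459 - 71 \cdot \frac{1}{6} \left(-16\right) \left(9 - i \sqrt{3}\right) = 459 - 71 \left(-24 + \frac{8 i \sqrt{3}}{3}\right) = 459 + \left(1704 - \frac{568 i \sqrt{3}}{3}\right) = 2163 - \frac{568 i \sqrt{3}}{3}$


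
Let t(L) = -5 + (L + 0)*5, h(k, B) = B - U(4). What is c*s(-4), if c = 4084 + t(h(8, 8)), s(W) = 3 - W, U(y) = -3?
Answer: 28938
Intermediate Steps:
h(k, B) = 3 + B (h(k, B) = B - 1*(-3) = B + 3 = 3 + B)
t(L) = -5 + 5*L (t(L) = -5 + L*5 = -5 + 5*L)
c = 4134 (c = 4084 + (-5 + 5*(3 + 8)) = 4084 + (-5 + 5*11) = 4084 + (-5 + 55) = 4084 + 50 = 4134)
c*s(-4) = 4134*(3 - 1*(-4)) = 4134*(3 + 4) = 4134*7 = 28938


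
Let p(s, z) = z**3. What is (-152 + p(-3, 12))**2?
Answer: 2483776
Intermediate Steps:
(-152 + p(-3, 12))**2 = (-152 + 12**3)**2 = (-152 + 1728)**2 = 1576**2 = 2483776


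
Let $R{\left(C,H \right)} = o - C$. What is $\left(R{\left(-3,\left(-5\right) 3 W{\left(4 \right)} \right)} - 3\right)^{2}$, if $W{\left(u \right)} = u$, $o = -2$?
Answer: $4$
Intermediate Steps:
$R{\left(C,H \right)} = -2 - C$
$\left(R{\left(-3,\left(-5\right) 3 W{\left(4 \right)} \right)} - 3\right)^{2} = \left(\left(-2 - -3\right) - 3\right)^{2} = \left(\left(-2 + 3\right) + \left(-5 + 2\right)\right)^{2} = \left(1 - 3\right)^{2} = \left(-2\right)^{2} = 4$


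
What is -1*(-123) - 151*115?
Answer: -17242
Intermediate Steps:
-1*(-123) - 151*115 = 123 - 17365 = -17242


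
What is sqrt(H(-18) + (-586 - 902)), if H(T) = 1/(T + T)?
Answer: I*sqrt(53569)/6 ≈ 38.575*I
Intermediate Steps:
H(T) = 1/(2*T)
sqrt(H(-18) + (-586 - 902)) = sqrt((1/2)/(-18) + (-586 - 902)) = sqrt((1/2)*(-1/18) - 1488) = sqrt(-1/36 - 1488) = sqrt(-53569/36) = I*sqrt(53569)/6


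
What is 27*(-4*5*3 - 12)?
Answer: -1944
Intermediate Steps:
27*(-4*5*3 - 12) = 27*(-20*3 - 12) = 27*(-60 - 12) = 27*(-72) = -1944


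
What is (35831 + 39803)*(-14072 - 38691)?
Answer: -3990676742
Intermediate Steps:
(35831 + 39803)*(-14072 - 38691) = 75634*(-52763) = -3990676742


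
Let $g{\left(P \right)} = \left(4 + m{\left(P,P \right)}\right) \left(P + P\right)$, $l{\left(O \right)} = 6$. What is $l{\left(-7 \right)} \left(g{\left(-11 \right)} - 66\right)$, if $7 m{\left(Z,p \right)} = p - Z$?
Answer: $-924$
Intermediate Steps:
$m{\left(Z,p \right)} = - \frac{Z}{7} + \frac{p}{7}$ ($m{\left(Z,p \right)} = \frac{p - Z}{7} = - \frac{Z}{7} + \frac{p}{7}$)
$g{\left(P \right)} = 8 P$ ($g{\left(P \right)} = \left(4 + \left(- \frac{P}{7} + \frac{P}{7}\right)\right) \left(P + P\right) = \left(4 + 0\right) 2 P = 4 \cdot 2 P = 8 P$)
$l{\left(-7 \right)} \left(g{\left(-11 \right)} - 66\right) = 6 \left(8 \left(-11\right) - 66\right) = 6 \left(-88 - 66\right) = 6 \left(-154\right) = -924$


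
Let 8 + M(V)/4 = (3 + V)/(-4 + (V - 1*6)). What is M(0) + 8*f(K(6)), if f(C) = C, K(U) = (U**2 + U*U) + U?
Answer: 2954/5 ≈ 590.80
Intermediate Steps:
K(U) = U + 2*U**2 (K(U) = (U**2 + U**2) + U = 2*U**2 + U = U + 2*U**2)
M(V) = -32 + 4*(3 + V)/(-10 + V) (M(V) = -32 + 4*((3 + V)/(-4 + (V - 1*6))) = -32 + 4*((3 + V)/(-4 + (V - 6))) = -32 + 4*((3 + V)/(-4 + (-6 + V))) = -32 + 4*((3 + V)/(-10 + V)) = -32 + 4*(3 + V)/(-10 + V))
M(0) + 8*f(K(6)) = 4*(83 - 7*0)/(-10 + 0) + 8*(6*(1 + 2*6)) = 4*(83 + 0)/(-10) + 8*(6*(1 + 12)) = 4*(-1/10)*83 + 8*(6*13) = -166/5 + 8*78 = -166/5 + 624 = 2954/5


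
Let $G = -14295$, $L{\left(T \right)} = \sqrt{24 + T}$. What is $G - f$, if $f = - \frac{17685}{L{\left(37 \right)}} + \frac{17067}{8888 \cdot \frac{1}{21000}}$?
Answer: $- \frac{60682620}{1111} + \frac{17685 \sqrt{61}}{61} \approx -52356.0$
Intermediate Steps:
$f = \frac{44800875}{1111} - \frac{17685 \sqrt{61}}{61}$ ($f = - \frac{17685}{\sqrt{24 + 37}} + \frac{17067}{8888 \cdot \frac{1}{21000}} = - \frac{17685}{\sqrt{61}} + \frac{17067}{8888 \cdot \frac{1}{21000}} = - 17685 \frac{\sqrt{61}}{61} + \frac{17067}{\frac{1111}{2625}} = - \frac{17685 \sqrt{61}}{61} + 17067 \cdot \frac{2625}{1111} = - \frac{17685 \sqrt{61}}{61} + \frac{44800875}{1111} = \frac{44800875}{1111} - \frac{17685 \sqrt{61}}{61} \approx 38061.0$)
$G - f = -14295 - \left(\frac{44800875}{1111} - \frac{17685 \sqrt{61}}{61}\right) = - \frac{60682620}{1111} + \frac{17685 \sqrt{61}}{61}$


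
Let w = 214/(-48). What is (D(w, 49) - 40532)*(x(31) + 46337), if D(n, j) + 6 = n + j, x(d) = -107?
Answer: -7488050315/4 ≈ -1.8720e+9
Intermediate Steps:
w = -107/24 (w = 214*(-1/48) = -107/24 ≈ -4.4583)
D(n, j) = -6 + j + n (D(n, j) = -6 + (n + j) = -6 + (j + n) = -6 + j + n)
(D(w, 49) - 40532)*(x(31) + 46337) = ((-6 + 49 - 107/24) - 40532)*(-107 + 46337) = (925/24 - 40532)*46230 = -971843/24*46230 = -7488050315/4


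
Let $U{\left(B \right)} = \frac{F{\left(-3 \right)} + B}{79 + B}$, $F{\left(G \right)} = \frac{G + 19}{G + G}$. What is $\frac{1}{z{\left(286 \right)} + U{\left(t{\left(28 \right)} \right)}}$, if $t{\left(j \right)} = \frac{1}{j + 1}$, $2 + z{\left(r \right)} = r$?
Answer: $\frac{6876}{1952555} \approx 0.0035215$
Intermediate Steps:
$z{\left(r \right)} = -2 + r$
$t{\left(j \right)} = \frac{1}{1 + j}$
$F{\left(G \right)} = \frac{19 + G}{2 G}$
$U{\left(B \right)} = \frac{- \frac{8}{3} + B}{79 + B}$ ($U{\left(B \right)} = \frac{\frac{19 - 3}{2 \left(-3\right)} + B}{79 + B} = \frac{\frac{1}{2} \left(- \frac{1}{3}\right) 16 + B}{79 + B} = \frac{- \frac{8}{3} + B}{79 + B}$)
$\frac{1}{z{\left(286 \right)} + U{\left(t{\left(28 \right)} \right)}} = \frac{1}{\left(-2 + 286\right) + \frac{- \frac{8}{3} + \frac{1}{1 + 28}}{79 + \frac{1}{1 + 28}}} = \frac{1}{284 + \frac{- \frac{8}{3} + \frac{1}{29}}{79 + \frac{1}{29}}} = \frac{1}{284 + \frac{1}{\frac{2292}{29}} \left(- \frac{229}{87}\right)} = \frac{1}{284 + \frac{29}{2292} \left(- \frac{229}{87}\right)} = \frac{1}{284 - \frac{229}{6876}} = \frac{1}{\frac{1952555}{6876}} = \frac{6876}{1952555}$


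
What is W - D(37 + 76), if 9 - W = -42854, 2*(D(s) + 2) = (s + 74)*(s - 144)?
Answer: 91527/2 ≈ 45764.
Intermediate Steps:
D(s) = -2 + (-144 + s)*(74 + s)/2 (D(s) = -2 + ((s + 74)*(s - 144))/2 = -2 + ((74 + s)*(-144 + s))/2 = -2 + ((-144 + s)*(74 + s))/2 = -2 + (-144 + s)*(74 + s)/2)
W = 42863 (W = 9 - 1*(-42854) = 9 + 42854 = 42863)
W - D(37 + 76) = 42863 - (-5330 + (37 + 76)²/2 - 35*(37 + 76)) = 42863 - (-5330 + (½)*113² - 35*113) = 42863 - (-5330 + (½)*12769 - 3955) = 42863 - (-5330 + 12769/2 - 3955) = 42863 - 1*(-5801/2) = 42863 + 5801/2 = 91527/2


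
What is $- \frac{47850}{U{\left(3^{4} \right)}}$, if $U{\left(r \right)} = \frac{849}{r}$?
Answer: $- \frac{1291950}{283} \approx -4565.2$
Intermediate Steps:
$- \frac{47850}{U{\left(3^{4} \right)}} = - \frac{47850}{849 \frac{1}{3^{4}}} = - \frac{47850}{849 \cdot \frac{1}{81}} = - \frac{47850}{\frac{283}{27}} = \left(-47850\right) \frac{27}{283} = - \frac{1291950}{283}$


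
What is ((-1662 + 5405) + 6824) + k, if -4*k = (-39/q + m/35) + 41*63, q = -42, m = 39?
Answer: 2777807/280 ≈ 9920.7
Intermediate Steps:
k = -180953/280 (k = -((-39/(-42) + 39/35) + 41*63)/4 = -((-39*(-1/42) + 39*(1/35)) + 2583)/4 = -((13/14 + 39/35) + 2583)/4 = -(143/70 + 2583)/4 = -¼*180953/70 = -180953/280 ≈ -646.26)
((-1662 + 5405) + 6824) + k = ((-1662 + 5405) + 6824) - 180953/280 = (3743 + 6824) - 180953/280 = 10567 - 180953/280 = 2777807/280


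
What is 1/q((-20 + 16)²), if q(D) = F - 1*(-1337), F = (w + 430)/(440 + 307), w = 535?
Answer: 747/999704 ≈ 0.00074722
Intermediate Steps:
F = 965/747 (F = (535 + 430)/(440 + 307) = 965/747 ≈ 1.2918)
q(D) = 999704/747 (q(D) = 965/747 - 1*(-1337) = 965/747 + 1337 = 999704/747)
1/q((-20 + 16)²) = 1/(999704/747) = 747/999704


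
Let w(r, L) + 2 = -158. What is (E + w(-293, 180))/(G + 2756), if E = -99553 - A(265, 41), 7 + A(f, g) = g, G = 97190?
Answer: -99747/99946 ≈ -0.99801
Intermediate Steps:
w(r, L) = -160 (w(r, L) = -2 - 158 = -160)
A(f, g) = -7 + g
E = -99587 (E = -99553 - (-7 + 41) = -99553 - 1*34 = -99553 - 34 = -99587)
(E + w(-293, 180))/(G + 2756) = (-99587 - 160)/(97190 + 2756) = -99747/99946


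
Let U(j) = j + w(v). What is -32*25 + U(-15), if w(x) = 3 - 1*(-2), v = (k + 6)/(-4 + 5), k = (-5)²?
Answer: -810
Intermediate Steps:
k = 25
v = 31 (v = (25 + 6)/(-4 + 5) = 31/1 = 31*1 = 31)
w(x) = 5 (w(x) = 3 + 2 = 5)
U(j) = 5 + j (U(j) = j + 5 = 5 + j)
-32*25 + U(-15) = -32*25 + (5 - 15) = -800 - 10 = -810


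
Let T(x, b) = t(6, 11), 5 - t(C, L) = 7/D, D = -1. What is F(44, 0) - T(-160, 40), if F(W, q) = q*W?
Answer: -12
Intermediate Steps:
F(W, q) = W*q
t(C, L) = 12 (t(C, L) = 5 - 7/(-1) = 5 - 7*(-1) = 5 - 1*(-7) = 5 + 7 = 12)
T(x, b) = 12
F(44, 0) - T(-160, 40) = 44*0 - 1*12 = 0 - 12 = -12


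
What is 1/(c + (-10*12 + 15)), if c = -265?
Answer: -1/370 ≈ -0.0027027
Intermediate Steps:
1/(c + (-10*12 + 15)) = 1/(-265 + (-10*12 + 15)) = 1/(-265 + (-120 + 15)) = 1/(-265 - 105) = 1/(-370) = -1/370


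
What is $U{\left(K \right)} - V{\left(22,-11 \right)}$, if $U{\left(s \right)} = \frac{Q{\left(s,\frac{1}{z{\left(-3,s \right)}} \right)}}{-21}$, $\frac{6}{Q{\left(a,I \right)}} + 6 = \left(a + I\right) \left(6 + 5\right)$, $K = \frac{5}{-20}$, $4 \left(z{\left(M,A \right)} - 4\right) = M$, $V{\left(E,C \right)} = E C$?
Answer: $\frac{472730}{1953} \approx 242.05$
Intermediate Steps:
$V{\left(E,C \right)} = C E$
$z{\left(M,A \right)} = 4 + \frac{M}{4}$
$K = - \frac{1}{4}$ ($K = 5 \left(- \frac{1}{20}\right) = - \frac{1}{4} \approx -0.25$)
$Q{\left(a,I \right)} = \frac{6}{-6 + 11 I + 11 a}$ ($Q{\left(a,I \right)} = \frac{6}{-6 + \left(a + I\right) \left(6 + 5\right)} = \frac{6}{-6 + \left(I + a\right) 11} = \frac{6}{-6 + \left(11 I + 11 a\right)} = \frac{6}{-6 + 11 I + 11 a}$)
$U{\left(s \right)} = - \frac{2}{7 \left(- \frac{34}{13} + 11 s\right)}$ ($U{\left(s \right)} = \frac{6 \frac{1}{-6 + \frac{11}{4 + \frac{1}{4} \left(-3\right)} + 11 s}}{-21} = \frac{6}{-6 + \frac{11}{4 - \frac{3}{4}} + 11 s} \left(- \frac{1}{21}\right) = \frac{6}{-6 + \frac{11}{\frac{13}{4}} + 11 s} \left(- \frac{1}{21}\right) = \frac{6}{-6 + 11 \cdot \frac{4}{13} + 11 s} \left(- \frac{1}{21}\right) = \frac{6}{-6 + \frac{44}{13} + 11 s} \left(- \frac{1}{21}\right) = \frac{6}{- \frac{34}{13} + 11 s} \left(- \frac{1}{21}\right) = - \frac{2}{7 \left(- \frac{34}{13} + 11 s\right)}$)
$U{\left(K \right)} - V{\left(22,-11 \right)} = - \frac{26}{-238 + 1001 \left(- \frac{1}{4}\right)} - \left(-11\right) 22 = - \frac{26}{-238 - \frac{1001}{4}} - -242 = - \frac{26}{- \frac{1953}{4}} + 242 = \left(-26\right) \left(- \frac{4}{1953}\right) + 242 = \frac{104}{1953} + 242 = \frac{472730}{1953}$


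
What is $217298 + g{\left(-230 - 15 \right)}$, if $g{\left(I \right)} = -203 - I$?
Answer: $217340$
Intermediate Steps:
$217298 + g{\left(-230 - 15 \right)} = 217298 - -42 = 217298 + \left(-203 + 245\right) = 217298 + 42 = 217340$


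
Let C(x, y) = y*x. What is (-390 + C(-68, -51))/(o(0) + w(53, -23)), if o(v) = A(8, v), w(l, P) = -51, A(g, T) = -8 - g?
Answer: -3078/67 ≈ -45.940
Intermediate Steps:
C(x, y) = x*y
o(v) = -16 (o(v) = -8 - 1*8 = -8 - 8 = -16)
(-390 + C(-68, -51))/(o(0) + w(53, -23)) = (-390 - 68*(-51))/(-16 - 51) = (-390 + 3468)/(-67) = 3078*(-1/67) = -3078/67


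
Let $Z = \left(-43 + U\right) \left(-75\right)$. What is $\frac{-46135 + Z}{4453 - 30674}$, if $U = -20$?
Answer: $\frac{41410}{26221} \approx 1.5793$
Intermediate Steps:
$Z = 4725$ ($Z = \left(-43 - 20\right) \left(-75\right) = \left(-63\right) \left(-75\right) = 4725$)
$\frac{-46135 + Z}{4453 - 30674} = \frac{-46135 + 4725}{4453 - 30674} = - \frac{41410}{-26221} = \left(-41410\right) \left(- \frac{1}{26221}\right) = \frac{41410}{26221}$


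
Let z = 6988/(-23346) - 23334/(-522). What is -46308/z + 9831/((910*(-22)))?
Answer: -313982193154083/300916075460 ≈ -1043.4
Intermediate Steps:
z = 15030773/338517 (z = 6988*(-1/23346) - 23334*(-1/522) = -3494/11673 + 3889/87 = 15030773/338517 ≈ 44.402)
-46308/z + 9831/((910*(-22))) = -46308/15030773/338517 + 9831/((910*(-22))) = -46308*338517/15030773 + 9831/(-20020) = -15676045236/15030773 + 9831*(-1/20020) = -15676045236/15030773 - 9831/20020 = -313982193154083/300916075460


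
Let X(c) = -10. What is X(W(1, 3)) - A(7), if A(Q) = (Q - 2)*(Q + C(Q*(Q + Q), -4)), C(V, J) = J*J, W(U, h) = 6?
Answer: -125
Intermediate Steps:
C(V, J) = J**2
A(Q) = (-2 + Q)*(16 + Q) (A(Q) = (Q - 2)*(Q + (-4)**2) = (-2 + Q)*(Q + 16) = (-2 + Q)*(16 + Q))
X(W(1, 3)) - A(7) = -10 - (-32 + 7**2 + 14*7) = -10 - (-32 + 49 + 98) = -10 - 1*115 = -10 - 115 = -125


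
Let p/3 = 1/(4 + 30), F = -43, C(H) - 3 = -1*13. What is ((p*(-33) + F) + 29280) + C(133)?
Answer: 993619/34 ≈ 29224.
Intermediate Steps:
C(H) = -10 (C(H) = 3 - 1*13 = 3 - 13 = -10)
p = 3/34 (p = 3/(4 + 30) = 3/34 ≈ 0.088235)
((p*(-33) + F) + 29280) + C(133) = (((3/34)*(-33) - 43) + 29280) - 10 = ((-99/34 - 43) + 29280) - 10 = (-1561/34 + 29280) - 10 = 993959/34 - 10 = 993619/34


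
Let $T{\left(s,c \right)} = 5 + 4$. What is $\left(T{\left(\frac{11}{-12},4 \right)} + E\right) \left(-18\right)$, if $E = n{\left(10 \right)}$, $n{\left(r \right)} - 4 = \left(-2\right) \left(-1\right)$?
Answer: $-270$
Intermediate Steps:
$T{\left(s,c \right)} = 9$
$n{\left(r \right)} = 6$ ($n{\left(r \right)} = 4 - -2 = 4 + 2 = 6$)
$E = 6$
$\left(T{\left(\frac{11}{-12},4 \right)} + E\right) \left(-18\right) = \left(9 + 6\right) \left(-18\right) = 15 \left(-18\right) = -270$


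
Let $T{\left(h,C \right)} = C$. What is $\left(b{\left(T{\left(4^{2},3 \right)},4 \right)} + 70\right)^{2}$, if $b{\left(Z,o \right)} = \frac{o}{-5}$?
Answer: $\frac{119716}{25} \approx 4788.6$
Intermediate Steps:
$b{\left(Z,o \right)} = - \frac{o}{5}$ ($b{\left(Z,o \right)} = o \left(- \frac{1}{5}\right) = - \frac{o}{5}$)
$\left(b{\left(T{\left(4^{2},3 \right)},4 \right)} + 70\right)^{2} = \left(\left(- \frac{1}{5}\right) 4 + 70\right)^{2} = \left(- \frac{4}{5} + 70\right)^{2} = \left(\frac{346}{5}\right)^{2} = \frac{119716}{25}$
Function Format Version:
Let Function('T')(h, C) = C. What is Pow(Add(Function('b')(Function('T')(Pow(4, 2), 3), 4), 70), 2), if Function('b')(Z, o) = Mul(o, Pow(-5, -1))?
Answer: Rational(119716, 25) ≈ 4788.6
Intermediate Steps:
Function('b')(Z, o) = Mul(Rational(-1, 5), o) (Function('b')(Z, o) = Mul(o, Rational(-1, 5)) = Mul(Rational(-1, 5), o))
Pow(Add(Function('b')(Function('T')(Pow(4, 2), 3), 4), 70), 2) = Pow(Add(Mul(Rational(-1, 5), 4), 70), 2) = Pow(Add(Rational(-4, 5), 70), 2) = Pow(Rational(346, 5), 2) = Rational(119716, 25)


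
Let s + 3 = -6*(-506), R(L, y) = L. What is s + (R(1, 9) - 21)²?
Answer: 3433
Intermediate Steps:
s = 3033 (s = -3 - 6*(-506) = -3 + 3036 = 3033)
s + (R(1, 9) - 21)² = 3033 + (1 - 21)² = 3033 + (-20)² = 3033 + 400 = 3433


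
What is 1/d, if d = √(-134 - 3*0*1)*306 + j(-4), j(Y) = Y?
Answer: -1/3136810 - 153*I*√134/6273620 ≈ -3.188e-7 - 0.00028231*I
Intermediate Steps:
d = -4 + 306*I*√134 (d = √(-134 - 3*0*1)*306 - 4 = √(-134 + 0*1)*306 - 4 = √(-134 + 0)*306 - 4 = √(-134)*306 - 4 = (I*√134)*306 - 4 = 306*I*√134 - 4 = -4 + 306*I*√134 ≈ -4.0 + 3542.2*I)
1/d = 1/(-4 + 306*I*√134)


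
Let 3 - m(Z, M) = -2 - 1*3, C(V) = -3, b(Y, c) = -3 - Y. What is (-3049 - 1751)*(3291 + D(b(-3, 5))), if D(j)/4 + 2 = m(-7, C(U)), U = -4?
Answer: -15912000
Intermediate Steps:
m(Z, M) = 8 (m(Z, M) = 3 - (-2 - 1*3) = 3 - (-2 - 3) = 3 - 1*(-5) = 3 + 5 = 8)
D(j) = 24 (D(j) = -8 + 4*8 = -8 + 32 = 24)
(-3049 - 1751)*(3291 + D(b(-3, 5))) = (-3049 - 1751)*(3291 + 24) = -4800*3315 = -15912000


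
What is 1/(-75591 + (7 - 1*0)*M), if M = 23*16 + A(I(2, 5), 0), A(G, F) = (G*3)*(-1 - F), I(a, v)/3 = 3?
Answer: -1/73204 ≈ -1.3660e-5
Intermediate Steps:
I(a, v) = 9 (I(a, v) = 3*3 = 9)
A(G, F) = 3*G*(-1 - F) (A(G, F) = (3*G)*(-1 - F) = 3*G*(-1 - F))
M = 341 (M = 23*16 - 3*9*(1 + 0) = 368 - 3*9*1 = 368 - 27 = 341)
1/(-75591 + (7 - 1*0)*M) = 1/(-75591 + (7 - 1*0)*341) = 1/(-75591 + (7 + 0)*341) = 1/(-75591 + 7*341) = 1/(-75591 + 2387) = 1/(-73204) = -1/73204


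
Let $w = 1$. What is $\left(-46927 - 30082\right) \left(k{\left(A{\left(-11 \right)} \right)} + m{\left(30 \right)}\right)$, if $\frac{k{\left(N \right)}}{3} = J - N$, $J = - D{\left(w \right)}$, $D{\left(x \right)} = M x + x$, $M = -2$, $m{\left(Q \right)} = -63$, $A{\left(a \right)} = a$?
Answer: $2079243$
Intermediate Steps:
$D{\left(x \right)} = - x$ ($D{\left(x \right)} = - 2 x + x = - x$)
$J = 1$ ($J = - \left(-1\right) 1 = \left(-1\right) \left(-1\right) = 1$)
$k{\left(N \right)} = 3 - 3 N$ ($k{\left(N \right)} = 3 \left(1 - N\right) = 3 - 3 N$)
$\left(-46927 - 30082\right) \left(k{\left(A{\left(-11 \right)} \right)} + m{\left(30 \right)}\right) = \left(-46927 - 30082\right) \left(\left(3 - -33\right) - 63\right) = - 77009 \left(\left(3 + 33\right) - 63\right) = - 77009 \left(36 - 63\right) = \left(-77009\right) \left(-27\right) = 2079243$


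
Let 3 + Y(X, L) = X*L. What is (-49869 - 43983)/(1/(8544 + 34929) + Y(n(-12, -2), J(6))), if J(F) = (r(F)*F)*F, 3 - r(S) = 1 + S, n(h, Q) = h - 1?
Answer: -185455818/3693229 ≈ -50.215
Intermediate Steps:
n(h, Q) = -1 + h
r(S) = 2 - S (r(S) = 3 - (1 + S) = 3 + (-1 - S) = 2 - S)
J(F) = F²*(2 - F) (J(F) = ((2 - F)*F)*F = (F*(2 - F))*F = F²*(2 - F))
Y(X, L) = -3 + L*X (Y(X, L) = -3 + X*L = -3 + L*X)
(-49869 - 43983)/(1/(8544 + 34929) + Y(n(-12, -2), J(6))) = (-49869 - 43983)/(1/(8544 + 34929) + (-3 + (6²*(2 - 1*6))*(-1 - 12))) = -93852/(1/43473 + (-3 + (36*(2 - 6))*(-13))) = -93852/(1/43473 + (-3 + (36*(-4))*(-13))) = -93852/(1/43473 + (-3 - 144*(-13))) = -93852/(1/43473 + (-3 + 1872)) = -93852/(1/43473 + 1869) = -93852/81251038/43473 = -93852*43473/81251038 = -185455818/3693229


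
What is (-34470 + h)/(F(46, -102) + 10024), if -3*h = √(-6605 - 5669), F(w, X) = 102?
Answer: -17235/5063 - 19*I*√34/30378 ≈ -3.4041 - 0.003647*I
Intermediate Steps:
h = -19*I*√34/3 (h = -√(-6605 - 5669)/3 = -19*I*√34/3 ≈ -36.929*I)
(-34470 + h)/(F(46, -102) + 10024) = (-34470 - 19*I*√34/3)/(102 + 10024) = (-34470 - 19*I*√34/3)/10126 = (-34470 - 19*I*√34/3)*(1/10126) = -17235/5063 - 19*I*√34/30378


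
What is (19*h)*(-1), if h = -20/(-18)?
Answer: -190/9 ≈ -21.111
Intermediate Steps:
h = 10/9 (h = -20*(-1/18) = 10/9 ≈ 1.1111)
(19*h)*(-1) = (19*(10/9))*(-1) = (190/9)*(-1) = -190/9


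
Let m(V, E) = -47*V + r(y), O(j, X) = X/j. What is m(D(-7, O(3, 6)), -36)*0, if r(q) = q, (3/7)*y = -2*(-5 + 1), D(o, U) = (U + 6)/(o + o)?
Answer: 0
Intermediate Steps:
D(o, U) = (6 + U)/(2*o) (D(o, U) = (6 + U)/((2*o)) = (6 + U)*(1/(2*o)) = (6 + U)/(2*o))
y = 56/3 (y = 7*(-2*(-5 + 1))/3 = 7*(-2*(-4))/3 = (7/3)*8 = 56/3 ≈ 18.667)
m(V, E) = 56/3 - 47*V (m(V, E) = -47*V + 56/3 = 56/3 - 47*V)
m(D(-7, O(3, 6)), -36)*0 = (56/3 - 47*(6 + 6/3)/(2*(-7)))*0 = (56/3 - 47*(-1)*(6 + 6*(1/3))/(2*7))*0 = (56/3 - 47*(-1)*(6 + 2)/(2*7))*0 = (56/3 - 47*(-1)*8/(2*7))*0 = (56/3 - 47*(-4/7))*0 = (56/3 + 188/7)*0 = (956/21)*0 = 0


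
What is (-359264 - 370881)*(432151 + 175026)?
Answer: -443327250665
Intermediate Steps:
(-359264 - 370881)*(432151 + 175026) = -730145*607177 = -443327250665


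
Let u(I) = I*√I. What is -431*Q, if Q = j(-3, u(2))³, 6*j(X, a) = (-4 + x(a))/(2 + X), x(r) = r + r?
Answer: -24136/27 + 17240*√2/27 ≈ 9.0756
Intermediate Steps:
x(r) = 2*r
u(I) = I^(3/2)
j(X, a) = (-4 + 2*a)/(6*(2 + X)) (j(X, a) = ((-4 + 2*a)/(2 + X))/6 = (-4 + 2*a)/(6*(2 + X)))
Q = (⅔ - 2*√2/3)³ (Q = ((-2 + 2^(3/2))/(3*(2 - 3)))³ = ((⅓)*(-2 + 2*√2)/(-1))³ = ((⅓)*(-1)*(-2 + 2*√2))³ = (⅔ - 2*√2/3)³ ≈ -0.021057)
-431*Q = -431*(56/27 - 40*√2/27) = -24136/27 + 17240*√2/27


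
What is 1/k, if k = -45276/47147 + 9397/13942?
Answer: -657323474/188197633 ≈ -3.4927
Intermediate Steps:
k = -188197633/657323474 (k = -45276*1/47147 + 9397*(1/13942) = -45276/47147 + 9397/13942 = -188197633/657323474 ≈ -0.28631)
1/k = 1/(-188197633/657323474) = -657323474/188197633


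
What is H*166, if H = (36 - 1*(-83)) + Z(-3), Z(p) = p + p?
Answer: 18758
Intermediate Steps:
Z(p) = 2*p
H = 113 (H = (36 - 1*(-83)) + 2*(-3) = (36 + 83) - 6 = 119 - 6 = 113)
H*166 = 113*166 = 18758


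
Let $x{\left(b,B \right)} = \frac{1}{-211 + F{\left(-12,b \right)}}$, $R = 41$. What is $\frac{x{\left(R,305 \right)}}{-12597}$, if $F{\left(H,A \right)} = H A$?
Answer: $\frac{1}{8855691} \approx 1.1292 \cdot 10^{-7}$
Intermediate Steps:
$F{\left(H,A \right)} = A H$
$x{\left(b,B \right)} = \frac{1}{-211 - 12 b}$ ($x{\left(b,B \right)} = \frac{1}{-211 + b \left(-12\right)} = \frac{1}{-211 - 12 b}$)
$\frac{x{\left(R,305 \right)}}{-12597} = \frac{1}{\left(-211 - 492\right) \left(-12597\right)} = \frac{1}{-211 - 492} \left(- \frac{1}{12597}\right) = \frac{1}{-703} \left(- \frac{1}{12597}\right) = \left(- \frac{1}{703}\right) \left(- \frac{1}{12597}\right) = \frac{1}{8855691}$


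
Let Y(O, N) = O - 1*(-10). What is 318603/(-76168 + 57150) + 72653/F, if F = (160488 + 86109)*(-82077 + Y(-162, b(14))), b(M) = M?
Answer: -922921389650099/55090866170262 ≈ -16.753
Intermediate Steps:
Y(O, N) = 10 + O (Y(O, N) = O + 10 = 10 + O)
F = -20277424713 (F = (160488 + 86109)*(-82077 + (10 - 162)) = 246597*(-82077 - 152) = 246597*(-82229) = -20277424713)
318603/(-76168 + 57150) + 72653/F = 318603/(-76168 + 57150) + 72653/(-20277424713) = 318603/(-19018) + 72653*(-1/20277424713) = 318603*(-1/19018) - 10379/2896774959 = -318603/19018 - 10379/2896774959 = -922921389650099/55090866170262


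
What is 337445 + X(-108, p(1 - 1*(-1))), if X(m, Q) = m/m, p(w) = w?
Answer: 337446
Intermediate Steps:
X(m, Q) = 1
337445 + X(-108, p(1 - 1*(-1))) = 337445 + 1 = 337446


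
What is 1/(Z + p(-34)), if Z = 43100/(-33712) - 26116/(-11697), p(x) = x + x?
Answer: -14083188/944218145 ≈ -0.014915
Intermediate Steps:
p(x) = 2*x
Z = 13438639/14083188 (Z = 43100*(-1/33712) - 26116*(-1/11697) = -10775/8428 + 26116/11697 = 13438639/14083188 ≈ 0.95423)
1/(Z + p(-34)) = 1/(13438639/14083188 + 2*(-34)) = 1/(13438639/14083188 - 68) = 1/(-944218145/14083188) = -14083188/944218145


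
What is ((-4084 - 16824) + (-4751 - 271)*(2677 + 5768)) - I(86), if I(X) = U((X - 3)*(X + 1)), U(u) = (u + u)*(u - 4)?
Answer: -146659612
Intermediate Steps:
U(u) = 2*u*(-4 + u) (U(u) = (2*u)*(-4 + u) = 2*u*(-4 + u))
I(X) = 2*(1 + X)*(-4 + (1 + X)*(-3 + X))*(-3 + X) (I(X) = 2*((X - 3)*(X + 1))*(-4 + (X - 3)*(X + 1)) = 2*((-3 + X)*(1 + X))*(-4 + (-3 + X)*(1 + X)) = 2*((1 + X)*(-3 + X))*(-4 + (1 + X)*(-3 + X)) = 2*(1 + X)*(-4 + (1 + X)*(-3 + X))*(-3 + X))
((-4084 - 16824) + (-4751 - 271)*(2677 + 5768)) - I(86) = ((-4084 - 16824) + (-4751 - 271)*(2677 + 5768)) - 2*(3 - 1*86² + 2*86)*(7 - 1*86² + 2*86) = (-20908 - 5022*8445) - 2*(3 - 1*7396 + 172)*(7 - 1*7396 + 172) = (-20908 - 42410790) - 2*(3 - 7396 + 172)*(7 - 7396 + 172) = -42431698 - 2*(-7221)*(-7217) = -42431698 - 1*104227914 = -42431698 - 104227914 = -146659612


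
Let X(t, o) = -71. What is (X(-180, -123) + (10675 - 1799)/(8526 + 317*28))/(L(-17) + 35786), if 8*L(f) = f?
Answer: -700952/355834853 ≈ -0.0019699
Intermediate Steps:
L(f) = f/8
(X(-180, -123) + (10675 - 1799)/(8526 + 317*28))/(L(-17) + 35786) = (-71 + (10675 - 1799)/(8526 + 317*28))/((⅛)*(-17) + 35786) = (-71 + 8876/(8526 + 8876))/(-17/8 + 35786) = (-71 + 8876/17402)/(286271/8) = (-71 + 8876*(1/17402))*(8/286271) = (-71 + 634/1243)*(8/286271) = -87619/1243*8/286271 = -700952/355834853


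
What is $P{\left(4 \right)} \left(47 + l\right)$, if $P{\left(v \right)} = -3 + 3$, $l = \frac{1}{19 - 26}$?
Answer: $0$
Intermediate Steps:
$l = - \frac{1}{7}$ ($l = \frac{1}{-7} = - \frac{1}{7} \approx -0.14286$)
$P{\left(v \right)} = 0$
$P{\left(4 \right)} \left(47 + l\right) = 0 \left(47 - \frac{1}{7}\right) = 0 \cdot \frac{328}{7} = 0$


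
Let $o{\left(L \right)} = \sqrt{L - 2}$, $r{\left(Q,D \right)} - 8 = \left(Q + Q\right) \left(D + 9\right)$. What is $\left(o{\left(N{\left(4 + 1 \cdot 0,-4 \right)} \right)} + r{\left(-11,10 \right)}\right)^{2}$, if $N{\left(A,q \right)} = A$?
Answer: $\left(410 - \sqrt{2}\right)^{2} \approx 1.6694 \cdot 10^{5}$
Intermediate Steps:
$r{\left(Q,D \right)} = 8 + 2 Q \left(9 + D\right)$ ($r{\left(Q,D \right)} = 8 + \left(Q + Q\right) \left(D + 9\right) = 8 + 2 Q \left(9 + D\right)$)
$o{\left(L \right)} = \sqrt{-2 + L}$
$\left(o{\left(N{\left(4 + 1 \cdot 0,-4 \right)} \right)} + r{\left(-11,10 \right)}\right)^{2} = \left(\sqrt{-2 + \left(4 + 1 \cdot 0\right)} + \left(8 + 18 \left(-11\right) + 2 \cdot 10 \left(-11\right)\right)\right)^{2} = \left(\sqrt{-2 + \left(4 + 0\right)} - 410\right)^{2} = \left(\sqrt{-2 + 4} - 410\right)^{2} = \left(\sqrt{2} - 410\right)^{2} = \left(-410 + \sqrt{2}\right)^{2}$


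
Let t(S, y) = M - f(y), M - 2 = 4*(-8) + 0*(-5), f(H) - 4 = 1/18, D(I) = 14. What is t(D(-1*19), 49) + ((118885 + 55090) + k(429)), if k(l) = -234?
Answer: 3126725/18 ≈ 1.7371e+5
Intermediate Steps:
f(H) = 73/18 (f(H) = 4 + 1/18 = 73/18)
M = -30 (M = 2 + (4*(-8) + 0*(-5)) = 2 + (-32 + 0) = 2 - 32 = -30)
t(S, y) = -613/18 (t(S, y) = -30 - 1*73/18 = -30 - 73/18 = -613/18)
t(D(-1*19), 49) + ((118885 + 55090) + k(429)) = -613/18 + ((118885 + 55090) - 234) = -613/18 + (173975 - 234) = -613/18 + 173741 = 3126725/18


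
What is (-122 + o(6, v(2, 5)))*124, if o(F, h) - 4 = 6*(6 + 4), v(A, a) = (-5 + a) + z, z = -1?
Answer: -7192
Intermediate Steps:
v(A, a) = -6 + a (v(A, a) = (-5 + a) - 1 = -6 + a)
o(F, h) = 64 (o(F, h) = 4 + 6*(6 + 4) = 4 + 6*10 = 4 + 60 = 64)
(-122 + o(6, v(2, 5)))*124 = (-122 + 64)*124 = -58*124 = -7192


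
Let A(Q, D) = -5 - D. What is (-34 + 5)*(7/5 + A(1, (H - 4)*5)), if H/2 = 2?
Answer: 522/5 ≈ 104.40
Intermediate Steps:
H = 4 (H = 2*2 = 4)
(-34 + 5)*(7/5 + A(1, (H - 4)*5)) = (-34 + 5)*(7/5 + (-5 - (4 - 4)*5)) = -29*(7*(1/5) + (-5 - 0*5)) = -29*(7/5 + (-5 - 1*0)) = -29*(7/5 + (-5 + 0)) = -29*(7/5 - 5) = -29*(-18/5) = 522/5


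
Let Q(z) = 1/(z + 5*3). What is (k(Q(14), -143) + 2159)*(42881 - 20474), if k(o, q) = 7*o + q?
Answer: 1310159697/29 ≈ 4.5178e+7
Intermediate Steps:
Q(z) = 1/(15 + z) (Q(z) = 1/(z + 15) = 1/(15 + z))
k(o, q) = q + 7*o
(k(Q(14), -143) + 2159)*(42881 - 20474) = ((-143 + 7/(15 + 14)) + 2159)*(42881 - 20474) = ((-143 + 7/29) + 2159)*22407 = (-4140/29 + 2159)*22407 = (58471/29)*22407 = 1310159697/29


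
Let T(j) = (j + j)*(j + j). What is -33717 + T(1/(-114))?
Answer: -109546532/3249 ≈ -33717.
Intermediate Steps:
T(j) = 4*j**2 (T(j) = (2*j)*(2*j) = 4*j**2)
-33717 + T(1/(-114)) = -33717 + 4*(1/(-114))**2 = -33717 + 4*(-1/114)**2 = -33717 + 4*(1/12996) = -33717 + 1/3249 = -109546532/3249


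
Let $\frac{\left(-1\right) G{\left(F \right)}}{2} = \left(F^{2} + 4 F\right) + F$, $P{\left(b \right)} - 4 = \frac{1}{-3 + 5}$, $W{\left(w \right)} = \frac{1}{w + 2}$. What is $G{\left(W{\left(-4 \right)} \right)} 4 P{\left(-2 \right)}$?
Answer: $81$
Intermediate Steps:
$W{\left(w \right)} = \frac{1}{2 + w}$
$P{\left(b \right)} = \frac{9}{2}$ ($P{\left(b \right)} = 4 + \frac{1}{-3 + 5} = 4 + \frac{1}{2} = \frac{9}{2}$)
$G{\left(F \right)} = - 10 F - 2 F^{2}$ ($G{\left(F \right)} = - 2 \left(\left(F^{2} + 4 F\right) + F\right) = - 2 \left(F^{2} + 5 F\right) = - 10 F - 2 F^{2}$)
$G{\left(W{\left(-4 \right)} \right)} 4 P{\left(-2 \right)} = - \frac{2 \left(5 + \frac{1}{2 - 4}\right)}{2 - 4} \cdot 4 \cdot \frac{9}{2} = - \frac{2 \left(5 + \frac{1}{-2}\right)}{-2} \cdot 4 \cdot \frac{9}{2} = \left(-2\right) \left(- \frac{1}{2}\right) \left(5 - \frac{1}{2}\right) 4 \cdot \frac{9}{2} = \left(-2\right) \left(- \frac{1}{2}\right) \frac{9}{2} \cdot 4 \cdot \frac{9}{2} = \frac{9}{2} \cdot 4 \cdot \frac{9}{2} = 18 \cdot \frac{9}{2} = 81$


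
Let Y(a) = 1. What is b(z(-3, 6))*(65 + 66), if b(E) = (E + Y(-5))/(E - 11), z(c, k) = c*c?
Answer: -655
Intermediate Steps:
z(c, k) = c²
b(E) = (1 + E)/(-11 + E) (b(E) = (E + 1)/(E - 11) = (1 + E)/(-11 + E))
b(z(-3, 6))*(65 + 66) = ((1 + (-3)²)/(-11 + (-3)²))*(65 + 66) = ((1 + 9)/(-11 + 9))*131 = (10/(-2))*131 = -½*10*131 = -5*131 = -655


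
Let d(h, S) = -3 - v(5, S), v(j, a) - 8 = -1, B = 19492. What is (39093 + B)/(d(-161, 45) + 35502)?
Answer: 58585/35492 ≈ 1.6507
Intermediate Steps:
v(j, a) = 7 (v(j, a) = 8 - 1 = 7)
d(h, S) = -10 (d(h, S) = -3 - 1*7 = -3 - 7 = -10)
(39093 + B)/(d(-161, 45) + 35502) = (39093 + 19492)/(-10 + 35502) = 58585/35492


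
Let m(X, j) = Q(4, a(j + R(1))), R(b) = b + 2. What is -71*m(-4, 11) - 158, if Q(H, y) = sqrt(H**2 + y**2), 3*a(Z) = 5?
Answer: -1397/3 ≈ -465.67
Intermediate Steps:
R(b) = 2 + b
a(Z) = 5/3 (a(Z) = (1/3)*5 = 5/3)
m(X, j) = 13/3 (m(X, j) = sqrt(4**2 + (5/3)**2) = sqrt(16 + 25/9) = sqrt(169/9) = 13/3)
-71*m(-4, 11) - 158 = -71*13/3 - 158 = -923/3 - 158 = -1397/3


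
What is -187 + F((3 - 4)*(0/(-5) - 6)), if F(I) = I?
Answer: -181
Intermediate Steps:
-187 + F((3 - 4)*(0/(-5) - 6)) = -187 + (3 - 4)*(0/(-5) - 6) = -187 - (0*(-⅕) - 6) = -187 - (0 - 6) = -187 - 1*(-6) = -187 + 6 = -181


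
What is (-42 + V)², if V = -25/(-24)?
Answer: 966289/576 ≈ 1677.6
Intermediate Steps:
V = 25/24 (V = -25*(-1/24) = 25/24 ≈ 1.0417)
(-42 + V)² = (-42 + 25/24)² = (-983/24)² = 966289/576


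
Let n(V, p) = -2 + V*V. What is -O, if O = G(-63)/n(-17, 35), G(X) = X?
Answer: 9/41 ≈ 0.21951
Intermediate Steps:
n(V, p) = -2 + V**2
O = -9/41 (O = -63/(-2 + (-17)**2) = -63/(-2 + 289) = -63/287 = -63*1/287 = -9/41 ≈ -0.21951)
-O = -1*(-9/41) = 9/41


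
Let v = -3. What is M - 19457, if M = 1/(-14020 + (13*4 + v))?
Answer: -271833748/13971 ≈ -19457.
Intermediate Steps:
M = -1/13971 (M = 1/(-14020 + (13*4 - 3)) = 1/(-14020 + (52 - 3)) = 1/(-14020 + 49) = 1/(-13971) = -1/13971 ≈ -7.1577e-5)
M - 19457 = -1/13971 - 19457 = -271833748/13971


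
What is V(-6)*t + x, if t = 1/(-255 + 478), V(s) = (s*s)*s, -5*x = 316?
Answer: -71548/1115 ≈ -64.169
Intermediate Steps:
x = -316/5 (x = -1/5*316 = -316/5 ≈ -63.200)
V(s) = s**3 (V(s) = s**2*s = s**3)
t = 1/223 ≈ 0.0044843
V(-6)*t + x = (-6)**3*(1/223) - 316/5 = -216*1/223 - 316/5 = -216/223 - 316/5 = -71548/1115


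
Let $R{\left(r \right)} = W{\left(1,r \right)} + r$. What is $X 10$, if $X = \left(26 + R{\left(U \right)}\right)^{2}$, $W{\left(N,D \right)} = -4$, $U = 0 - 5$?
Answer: $2890$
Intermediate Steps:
$U = -5$ ($U = 0 - 5 = -5$)
$R{\left(r \right)} = -4 + r$
$X = 289$ ($X = \left(26 - 9\right)^{2} = 17^{2} = 289$)
$X 10 = 289 \cdot 10 = 2890$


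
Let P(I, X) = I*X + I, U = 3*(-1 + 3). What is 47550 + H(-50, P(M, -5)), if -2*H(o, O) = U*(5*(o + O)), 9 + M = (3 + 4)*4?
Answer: 49440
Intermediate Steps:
M = 19 (M = -9 + (3 + 4)*4 = -9 + 7*4 = -9 + 28 = 19)
U = 6 (U = 3*2 = 6)
P(I, X) = I + I*X
H(o, O) = -15*O - 15*o (H(o, O) = -3*5*(o + O) = -3*5*(O + o) = -3*(5*O + 5*o) = -(30*O + 30*o)/2 = -15*O - 15*o)
47550 + H(-50, P(M, -5)) = 47550 + (-285*(1 - 5) - 15*(-50)) = 47550 + (-285*(-4) + 750) = 47550 + (-15*(-76) + 750) = 47550 + (1140 + 750) = 47550 + 1890 = 49440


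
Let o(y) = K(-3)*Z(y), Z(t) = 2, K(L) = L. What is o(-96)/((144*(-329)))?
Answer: 1/7896 ≈ 0.00012665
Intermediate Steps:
o(y) = -6 (o(y) = -3*2 = -6)
o(-96)/((144*(-329))) = -6/(144*(-329)) = -6/(-47376) = -6*(-1/47376) = 1/7896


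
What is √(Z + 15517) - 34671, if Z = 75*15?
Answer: -34671 + √16642 ≈ -34542.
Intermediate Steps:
Z = 1125
√(Z + 15517) - 34671 = √(1125 + 15517) - 34671 = √16642 - 34671 = -34671 + √16642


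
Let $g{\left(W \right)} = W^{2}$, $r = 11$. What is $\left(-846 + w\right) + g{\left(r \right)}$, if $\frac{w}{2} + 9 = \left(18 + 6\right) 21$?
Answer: $265$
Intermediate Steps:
$w = 990$ ($w = -18 + 2 \left(18 + 6\right) 21 = -18 + 2 \cdot 24 \cdot 21 = -18 + 2 \cdot 504 = -18 + 1008 = 990$)
$\left(-846 + w\right) + g{\left(r \right)} = \left(-846 + 990\right) + 11^{2} = 144 + 121 = 265$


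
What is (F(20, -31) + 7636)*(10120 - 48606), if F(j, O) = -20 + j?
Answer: -293879096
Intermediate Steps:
(F(20, -31) + 7636)*(10120 - 48606) = ((-20 + 20) + 7636)*(10120 - 48606) = (0 + 7636)*(-38486) = 7636*(-38486) = -293879096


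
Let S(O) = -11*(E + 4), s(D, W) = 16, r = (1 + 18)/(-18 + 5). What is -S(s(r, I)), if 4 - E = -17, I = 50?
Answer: 275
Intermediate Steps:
r = -19/13 (r = 19/(-13) = 19*(-1/13) = -19/13 ≈ -1.4615)
E = 21 (E = 4 - 1*(-17) = 4 + 17 = 21)
S(O) = -275 (S(O) = -11*(21 + 4) = -11*25 = -275)
-S(s(r, I)) = -1*(-275) = 275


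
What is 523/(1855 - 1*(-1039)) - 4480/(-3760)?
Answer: 186645/136018 ≈ 1.3722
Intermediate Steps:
523/(1855 - 1*(-1039)) - 4480/(-3760) = 523/(1855 + 1039) - 4480*(-1/3760) = 523/2894 + 56/47 = 186645/136018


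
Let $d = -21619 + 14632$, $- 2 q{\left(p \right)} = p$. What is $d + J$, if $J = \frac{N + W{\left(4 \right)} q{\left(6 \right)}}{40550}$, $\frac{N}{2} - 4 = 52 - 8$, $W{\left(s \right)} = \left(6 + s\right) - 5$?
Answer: $- \frac{283322769}{40550} \approx -6987.0$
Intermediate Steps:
$q{\left(p \right)} = - \frac{p}{2}$
$W{\left(s \right)} = 1 + s$
$N = 96$ ($N = 8 + 2 \left(52 - 8\right) = 8 + 2 \cdot 44 = 8 + 88 = 96$)
$J = \frac{81}{40550}$ ($J = \frac{96 + \left(1 + 4\right) \left(\left(- \frac{1}{2}\right) 6\right)}{40550} = \left(96 + 5 \left(-3\right)\right) \frac{1}{40550} = \left(96 - 15\right) \frac{1}{40550} = 81 \cdot \frac{1}{40550} = \frac{81}{40550} \approx 0.0019975$)
$d = -6987$
$d + J = -6987 + \frac{81}{40550} = - \frac{283322769}{40550}$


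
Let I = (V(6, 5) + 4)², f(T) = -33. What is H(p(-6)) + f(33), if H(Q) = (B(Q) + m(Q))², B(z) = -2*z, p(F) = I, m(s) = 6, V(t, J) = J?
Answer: 24303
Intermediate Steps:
I = 81 (I = (5 + 4)² = 9² = 81)
p(F) = 81
H(Q) = (6 - 2*Q)² (H(Q) = (-2*Q + 6)² = (6 - 2*Q)²)
H(p(-6)) + f(33) = 4*(-3 + 81)² - 33 = 4*78² - 33 = 4*6084 - 33 = 24336 - 33 = 24303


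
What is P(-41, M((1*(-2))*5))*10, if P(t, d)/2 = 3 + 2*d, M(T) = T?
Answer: -340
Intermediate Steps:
P(t, d) = 6 + 4*d (P(t, d) = 2*(3 + 2*d) = 6 + 4*d)
P(-41, M((1*(-2))*5))*10 = (6 + 4*((1*(-2))*5))*10 = (6 + 4*(-2*5))*10 = (6 + 4*(-10))*10 = (6 - 40)*10 = -34*10 = -340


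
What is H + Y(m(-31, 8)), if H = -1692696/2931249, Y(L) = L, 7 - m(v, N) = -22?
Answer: 27771175/977083 ≈ 28.423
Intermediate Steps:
m(v, N) = 29 (m(v, N) = 7 - 1*(-22) = 7 + 22 = 29)
H = -564232/977083 (H = -1692696*1/2931249 = -564232/977083 ≈ -0.57747)
H + Y(m(-31, 8)) = -564232/977083 + 29 = 27771175/977083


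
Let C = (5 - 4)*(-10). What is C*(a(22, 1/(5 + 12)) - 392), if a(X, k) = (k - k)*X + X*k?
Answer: 66420/17 ≈ 3907.1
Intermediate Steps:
a(X, k) = X*k (a(X, k) = 0*X + X*k = 0 + X*k = X*k)
C = -10 (C = 1*(-10) = -10)
C*(a(22, 1/(5 + 12)) - 392) = -10*(22/(5 + 12) - 392) = -10*(22/17 - 392) = -10*(-6642/17) = 66420/17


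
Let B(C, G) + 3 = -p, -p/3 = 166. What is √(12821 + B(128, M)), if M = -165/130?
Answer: 2*√3329 ≈ 115.40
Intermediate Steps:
p = -498 (p = -3*166 = -498)
M = -33/26 (M = -165*1/130 = -33/26 ≈ -1.2692)
B(C, G) = 495 (B(C, G) = -3 - 1*(-498) = -3 + 498 = 495)
√(12821 + B(128, M)) = √(12821 + 495) = √13316 = 2*√3329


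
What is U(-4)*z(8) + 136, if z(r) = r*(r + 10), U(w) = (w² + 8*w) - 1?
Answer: -2312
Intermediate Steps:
U(w) = -1 + w² + 8*w
z(r) = r*(10 + r)
U(-4)*z(8) + 136 = (-1 + (-4)² + 8*(-4))*(8*(10 + 8)) + 136 = (-1 + 16 - 32)*(8*18) + 136 = -17*144 + 136 = -2448 + 136 = -2312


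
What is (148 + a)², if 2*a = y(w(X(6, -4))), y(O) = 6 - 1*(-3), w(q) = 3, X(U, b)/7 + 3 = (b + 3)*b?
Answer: 93025/4 ≈ 23256.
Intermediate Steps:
X(U, b) = -21 + 7*b*(3 + b) (X(U, b) = -21 + 7*((b + 3)*b) = -21 + 7*((3 + b)*b) = -21 + 7*(b*(3 + b)) = -21 + 7*b*(3 + b))
y(O) = 9 (y(O) = 6 + 3 = 9)
a = 9/2 (a = (½)*9 = 9/2 ≈ 4.5000)
(148 + a)² = (148 + 9/2)² = (305/2)² = 93025/4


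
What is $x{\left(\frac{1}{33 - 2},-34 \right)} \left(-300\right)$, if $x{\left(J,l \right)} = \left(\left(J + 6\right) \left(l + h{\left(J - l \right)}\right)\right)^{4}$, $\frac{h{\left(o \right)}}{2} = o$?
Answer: $- \frac{456187471284167560396800}{852891037441} \approx -5.3487 \cdot 10^{11}$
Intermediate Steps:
$h{\left(o \right)} = 2 o$
$x{\left(J,l \right)} = \left(6 + J\right)^{4} \left(- l + 2 J\right)^{4}$ ($x{\left(J,l \right)} = \left(\left(J + 6\right) \left(l + 2 \left(J - l\right)\right)\right)^{4} = \left(\left(6 + J\right) \left(l + \left(- 2 l + 2 J\right)\right)\right)^{4} = \left(\left(6 + J\right) \left(- l + 2 J\right)\right)^{4} = \left(6 + J\right)^{4} \left(- l + 2 J\right)^{4}$)
$x{\left(\frac{1}{33 - 2},-34 \right)} \left(-300\right) = \left(6 + \frac{1}{33 - 2}\right)^{4} \left(\left(-1\right) \left(-34\right) + \frac{2}{33 - 2}\right)^{4} \left(-300\right) = \left(6 + \frac{1}{31}\right)^{4} \left(34 + \frac{2}{31}\right)^{4} \left(-300\right) = \left(6 + \frac{1}{31}\right)^{4} \left(34 + 2 \cdot \frac{1}{31}\right)^{4} \left(-300\right) = \left(\frac{187}{31}\right)^{4} \left(34 + \frac{2}{31}\right)^{4} \left(-300\right) = \frac{1222830961 \left(\frac{1056}{31}\right)^{4}}{923521} \left(-300\right) = \frac{1222830961}{923521} \cdot \frac{1243528298496}{923521} \left(-300\right) = \frac{1520624904280558534656}{852891037441} \left(-300\right) = - \frac{456187471284167560396800}{852891037441}$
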